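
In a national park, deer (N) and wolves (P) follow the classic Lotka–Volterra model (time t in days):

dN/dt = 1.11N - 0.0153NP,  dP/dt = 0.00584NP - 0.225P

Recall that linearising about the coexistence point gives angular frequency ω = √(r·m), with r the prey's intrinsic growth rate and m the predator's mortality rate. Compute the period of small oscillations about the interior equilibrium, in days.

T ≈ 12.6 days

Here r = 1.11 and m = 0.225, so r·m = 0.25.
ω = √0.25 = 0.5 per day, hence T = 2π/ω ≈ 12.6 days.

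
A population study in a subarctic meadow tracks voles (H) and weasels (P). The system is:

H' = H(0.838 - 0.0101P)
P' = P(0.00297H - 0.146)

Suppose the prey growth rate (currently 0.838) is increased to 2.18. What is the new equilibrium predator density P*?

P* ≈ 216

At the interior fixed point, setting dH/dt = 0 with H > 0 fixes P* = (prey growth rate)/(HP coefficient) — independent of the other coefficients.
With the change, P* = 2.18/0.0101 = 216; it rises from 83.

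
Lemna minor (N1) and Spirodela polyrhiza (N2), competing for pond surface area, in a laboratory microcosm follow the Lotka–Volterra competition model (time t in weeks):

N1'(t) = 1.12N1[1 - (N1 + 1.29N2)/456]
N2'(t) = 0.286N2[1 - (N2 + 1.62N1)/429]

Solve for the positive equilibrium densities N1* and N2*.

N1* ≈ 89.4, N2* ≈ 284

Setting both brackets to zero gives the nullclines N1 + 1.29N2 = 456 and 1.62N1 + N2 = 429.
Substituting N2 = 429 - 1.62N1 into the first: N1(1 - 1.29·1.62) = 456 - 1.29·429.
So N1* = -97.4/-1.09 = 89.4, and then N2* = 429 - 1.62·89.4 = 284.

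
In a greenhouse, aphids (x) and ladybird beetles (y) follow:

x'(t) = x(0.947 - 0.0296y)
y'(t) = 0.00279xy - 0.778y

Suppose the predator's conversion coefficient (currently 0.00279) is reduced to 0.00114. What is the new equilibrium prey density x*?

At the interior fixed point, setting dy/dt = 0 with y > 0 fixes x* = (predator death rate)/(xy coefficient) — independent of the other coefficients.
With the change, x* = 0.778/0.00114 = 682; it rises from 279.

x* ≈ 682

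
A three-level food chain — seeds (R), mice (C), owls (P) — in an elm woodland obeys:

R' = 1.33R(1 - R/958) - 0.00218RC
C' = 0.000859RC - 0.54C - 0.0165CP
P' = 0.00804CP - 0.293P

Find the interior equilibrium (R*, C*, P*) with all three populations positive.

R* ≈ 901, C* ≈ 36.4, P* ≈ 14.2

From dP/dt = 0: 0.00804C* = 0.293, so C* = 36.4.
From dR/dt = 0: 1.33(1 - R*/958) = 0.00218·36.4, giving R* = 958·(1 - 0.0597) = 901.
From dC/dt = 0: 0.000859·901 - 0.54 = 0.0165P*, so P* = 0.234/0.0165 = 14.2.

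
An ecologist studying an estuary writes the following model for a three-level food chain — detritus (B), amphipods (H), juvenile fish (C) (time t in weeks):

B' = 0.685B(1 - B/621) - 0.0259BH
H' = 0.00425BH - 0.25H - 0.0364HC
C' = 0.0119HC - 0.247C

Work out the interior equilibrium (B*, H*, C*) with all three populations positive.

From dC/dt = 0: 0.0119H* = 0.247, so H* = 20.8.
From dB/dt = 0: 0.685(1 - B*/621) = 0.0259·20.8, giving B* = 621·(1 - 0.785) = 134.
From dH/dt = 0: 0.00425·134 - 0.25 = 0.0364C*, so C* = 0.318/0.0364 = 8.74.

B* ≈ 134, H* ≈ 20.8, C* ≈ 8.74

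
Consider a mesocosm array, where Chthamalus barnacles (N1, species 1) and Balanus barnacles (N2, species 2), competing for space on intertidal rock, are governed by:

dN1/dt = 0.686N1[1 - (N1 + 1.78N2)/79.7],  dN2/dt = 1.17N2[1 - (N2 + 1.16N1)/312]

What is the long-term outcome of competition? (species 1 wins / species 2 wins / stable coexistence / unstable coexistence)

Compare the nullcline intercepts: K1/α12 = 79.7/1.78 = 44.8 < K2 = 312; K2/α21 = 312/1.16 = 269 > K1 = 79.7.
Since the inequalities point opposite ways, species 2 can invade but species 1 cannot.

species 2 excludes species 1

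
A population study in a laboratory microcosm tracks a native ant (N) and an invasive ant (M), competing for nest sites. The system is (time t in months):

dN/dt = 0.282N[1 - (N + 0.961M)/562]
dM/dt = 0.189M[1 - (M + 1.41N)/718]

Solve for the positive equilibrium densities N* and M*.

N* ≈ 361, M* ≈ 210

Setting both brackets to zero gives the nullclines N + 0.961M = 562 and 1.41N + M = 718.
Substituting M = 718 - 1.41N into the first: N(1 - 0.961·1.41) = 562 - 0.961·718.
So N* = -128/-0.355 = 361, and then M* = 718 - 1.41·361 = 210.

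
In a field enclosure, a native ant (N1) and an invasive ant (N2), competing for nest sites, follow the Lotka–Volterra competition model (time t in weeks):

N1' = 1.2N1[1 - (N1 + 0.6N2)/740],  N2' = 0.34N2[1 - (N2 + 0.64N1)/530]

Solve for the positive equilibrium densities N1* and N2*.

Setting both brackets to zero gives the nullclines N1 + 0.6N2 = 740 and 0.64N1 + N2 = 530.
Substituting N2 = 530 - 0.64N1 into the first: N1(1 - 0.6·0.64) = 740 - 0.6·530.
So N1* = 422/0.616 = 685, and then N2* = 530 - 0.64·685 = 91.6.

N1* ≈ 685, N2* ≈ 91.6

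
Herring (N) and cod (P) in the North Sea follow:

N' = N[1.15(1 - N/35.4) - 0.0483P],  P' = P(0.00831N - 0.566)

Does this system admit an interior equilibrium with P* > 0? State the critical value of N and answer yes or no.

The predator equation gives dP/dt > 0 only when N > 0.566/0.00831 = 68.1.
Without the predator, N → K = 35.4. Since 35.4 < 68.1, the predator cannot invade.

Threshold N = 68.1; K < 68.1, so no, the predator goes extinct.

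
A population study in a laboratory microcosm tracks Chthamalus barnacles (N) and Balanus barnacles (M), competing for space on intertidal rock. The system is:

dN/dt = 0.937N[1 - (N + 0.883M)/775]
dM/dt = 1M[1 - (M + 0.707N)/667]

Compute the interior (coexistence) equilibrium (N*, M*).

N* ≈ 495, M* ≈ 317

Setting both brackets to zero gives the nullclines N + 0.883M = 775 and 0.707N + M = 667.
Substituting M = 667 - 0.707N into the first: N(1 - 0.883·0.707) = 775 - 0.883·667.
So N* = 186/0.376 = 495, and then M* = 667 - 0.707·495 = 317.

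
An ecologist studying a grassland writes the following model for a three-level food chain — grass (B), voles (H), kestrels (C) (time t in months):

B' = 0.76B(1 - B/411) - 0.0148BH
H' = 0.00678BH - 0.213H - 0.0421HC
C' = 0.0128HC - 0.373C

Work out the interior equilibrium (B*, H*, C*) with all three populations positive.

From dC/dt = 0: 0.0128H* = 0.373, so H* = 29.1.
From dB/dt = 0: 0.76(1 - B*/411) = 0.0148·29.1, giving B* = 411·(1 - 0.567) = 178.
From dH/dt = 0: 0.00678·178 - 0.213 = 0.0421C*, so C* = 0.992/0.0421 = 23.6.

B* ≈ 178, H* ≈ 29.1, C* ≈ 23.6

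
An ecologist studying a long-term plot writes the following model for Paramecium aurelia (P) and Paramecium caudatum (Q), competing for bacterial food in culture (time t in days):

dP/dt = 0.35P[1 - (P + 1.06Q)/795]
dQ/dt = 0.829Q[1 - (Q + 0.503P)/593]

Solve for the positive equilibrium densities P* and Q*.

Setting both brackets to zero gives the nullclines P + 1.06Q = 795 and 0.503P + Q = 593.
Substituting Q = 593 - 0.503P into the first: P(1 - 1.06·0.503) = 795 - 1.06·593.
So P* = 166/0.467 = 356, and then Q* = 593 - 0.503·356 = 414.

P* ≈ 356, Q* ≈ 414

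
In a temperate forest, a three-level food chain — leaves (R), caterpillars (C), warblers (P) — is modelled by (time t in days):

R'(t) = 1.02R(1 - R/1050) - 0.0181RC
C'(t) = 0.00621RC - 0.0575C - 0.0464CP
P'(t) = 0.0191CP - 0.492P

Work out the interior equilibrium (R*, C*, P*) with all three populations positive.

From dP/dt = 0: 0.0191C* = 0.492, so C* = 25.8.
From dR/dt = 0: 1.02(1 - R*/1050) = 0.0181·25.8, giving R* = 1050·(1 - 0.457) = 570.
From dC/dt = 0: 0.00621·570 - 0.0575 = 0.0464P*, so P* = 3.48/0.0464 = 75.1.

R* ≈ 570, C* ≈ 25.8, P* ≈ 75.1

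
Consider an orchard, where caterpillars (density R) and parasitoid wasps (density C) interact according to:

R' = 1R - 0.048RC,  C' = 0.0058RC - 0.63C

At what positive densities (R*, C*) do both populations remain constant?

R* ≈ 109, C* ≈ 20.8

Set dC/dt = 0 with C > 0: 0.0058R - 0.63 = 0, so R* = 0.63/0.0058 = 109.
Set dR/dt = 0 with R > 0: 1 - 0.048C = 0, so C* = 1/0.048 = 20.8.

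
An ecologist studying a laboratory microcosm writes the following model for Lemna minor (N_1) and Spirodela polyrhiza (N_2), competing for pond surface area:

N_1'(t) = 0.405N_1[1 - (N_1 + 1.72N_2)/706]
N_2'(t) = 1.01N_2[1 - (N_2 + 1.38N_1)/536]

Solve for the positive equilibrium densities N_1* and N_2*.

Setting both brackets to zero gives the nullclines N_1 + 1.72N_2 = 706 and 1.38N_1 + N_2 = 536.
Substituting N_2 = 536 - 1.38N_1 into the first: N_1(1 - 1.72·1.38) = 706 - 1.72·536.
So N_1* = -216/-1.37 = 157, and then N_2* = 536 - 1.38·157 = 319.

N_1* ≈ 157, N_2* ≈ 319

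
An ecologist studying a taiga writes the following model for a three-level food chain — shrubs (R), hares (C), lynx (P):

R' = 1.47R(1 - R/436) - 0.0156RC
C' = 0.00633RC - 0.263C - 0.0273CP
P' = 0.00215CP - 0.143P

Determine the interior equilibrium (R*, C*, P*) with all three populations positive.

R* ≈ 128, C* ≈ 66.5, P* ≈ 20.1

From dP/dt = 0: 0.00215C* = 0.143, so C* = 66.5.
From dR/dt = 0: 1.47(1 - R*/436) = 0.0156·66.5, giving R* = 436·(1 - 0.706) = 128.
From dC/dt = 0: 0.00633·128 - 0.263 = 0.0273P*, so P* = 0.549/0.0273 = 20.1.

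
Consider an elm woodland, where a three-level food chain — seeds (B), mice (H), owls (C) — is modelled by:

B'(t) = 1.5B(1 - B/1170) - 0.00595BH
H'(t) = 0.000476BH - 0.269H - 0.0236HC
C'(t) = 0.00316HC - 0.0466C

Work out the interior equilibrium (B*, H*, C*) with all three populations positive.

From dC/dt = 0: 0.00316H* = 0.0466, so H* = 14.7.
From dB/dt = 0: 1.5(1 - B*/1170) = 0.00595·14.7, giving B* = 1170·(1 - 0.0585) = 1100.
From dH/dt = 0: 0.000476·1100 - 0.269 = 0.0236C*, so C* = 0.255/0.0236 = 10.8.

B* ≈ 1100, H* ≈ 14.7, C* ≈ 10.8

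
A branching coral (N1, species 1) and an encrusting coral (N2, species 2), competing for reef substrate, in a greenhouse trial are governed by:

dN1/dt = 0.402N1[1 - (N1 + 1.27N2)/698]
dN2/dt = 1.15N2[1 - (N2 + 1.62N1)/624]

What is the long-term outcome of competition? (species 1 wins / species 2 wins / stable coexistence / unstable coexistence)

unstable coexistence (outcome depends on initial conditions)

Compare the nullcline intercepts: K1/α12 = 698/1.27 = 550 < K2 = 624; K2/α21 = 624/1.62 = 385 < K1 = 698.
Since both are reversed, neither can invade when rare; the interior point is a saddle.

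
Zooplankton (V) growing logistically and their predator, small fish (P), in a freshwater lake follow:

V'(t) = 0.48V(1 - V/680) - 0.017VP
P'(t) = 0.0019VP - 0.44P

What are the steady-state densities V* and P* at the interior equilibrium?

From dP/dt = 0 with P > 0: 0.0019V* = 0.44, so V* = 232.
Substitute into dV/dt = 0: 0.48(1 - 232/680) = 0.017P*.
The bracket is 0.659, giving P* = 0.317/0.017 = 18.6.

V* ≈ 232, P* ≈ 18.6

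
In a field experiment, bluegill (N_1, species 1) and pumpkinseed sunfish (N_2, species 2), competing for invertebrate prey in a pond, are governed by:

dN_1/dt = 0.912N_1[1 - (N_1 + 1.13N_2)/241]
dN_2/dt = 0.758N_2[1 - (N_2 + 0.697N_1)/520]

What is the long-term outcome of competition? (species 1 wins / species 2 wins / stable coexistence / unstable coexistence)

Compare the nullcline intercepts: K1/α12 = 241/1.13 = 213 < K2 = 520; K2/α21 = 520/0.697 = 746 > K1 = 241.
Since the inequalities point opposite ways, species 2 can invade but species 1 cannot.

species 2 excludes species 1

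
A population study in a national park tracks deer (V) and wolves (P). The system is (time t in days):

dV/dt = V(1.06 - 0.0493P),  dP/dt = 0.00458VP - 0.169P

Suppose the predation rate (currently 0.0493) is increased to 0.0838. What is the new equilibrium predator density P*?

At the interior fixed point, setting dV/dt = 0 with V > 0 fixes P* = (prey growth rate)/(VP coefficient) — independent of the other coefficients.
With the change, P* = 1.06/0.0838 = 12.6; it falls from 21.5.

P* ≈ 12.6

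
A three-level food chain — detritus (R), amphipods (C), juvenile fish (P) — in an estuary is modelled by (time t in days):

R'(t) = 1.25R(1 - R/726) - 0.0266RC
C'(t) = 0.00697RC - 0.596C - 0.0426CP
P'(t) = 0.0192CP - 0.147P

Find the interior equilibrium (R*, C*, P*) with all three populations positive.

R* ≈ 608, C* ≈ 7.66, P* ≈ 85.4

From dP/dt = 0: 0.0192C* = 0.147, so C* = 7.66.
From dR/dt = 0: 1.25(1 - R*/726) = 0.0266·7.66, giving R* = 726·(1 - 0.163) = 608.
From dC/dt = 0: 0.00697·608 - 0.596 = 0.0426P*, so P* = 3.64/0.0426 = 85.4.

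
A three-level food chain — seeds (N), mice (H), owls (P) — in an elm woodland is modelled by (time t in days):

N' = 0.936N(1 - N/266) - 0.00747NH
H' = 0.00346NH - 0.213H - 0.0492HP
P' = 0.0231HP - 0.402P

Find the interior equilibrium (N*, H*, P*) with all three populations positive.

N* ≈ 229, H* ≈ 17.4, P* ≈ 11.8

From dP/dt = 0: 0.0231H* = 0.402, so H* = 17.4.
From dN/dt = 0: 0.936(1 - N*/266) = 0.00747·17.4, giving N* = 266·(1 - 0.139) = 229.
From dH/dt = 0: 0.00346·229 - 0.213 = 0.0492P*, so P* = 0.58/0.0492 = 11.8.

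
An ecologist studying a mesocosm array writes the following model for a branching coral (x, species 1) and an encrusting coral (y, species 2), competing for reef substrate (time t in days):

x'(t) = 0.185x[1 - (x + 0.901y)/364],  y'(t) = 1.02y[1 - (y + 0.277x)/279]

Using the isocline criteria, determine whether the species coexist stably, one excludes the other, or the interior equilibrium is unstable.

Compare the nullcline intercepts: K1/α12 = 364/0.901 = 404 > K2 = 279; K2/α21 = 279/0.277 = 1010 > K1 = 364.
Since both inequalities hold, each species can invade when rare, so the interior equilibrium is stable.

stable coexistence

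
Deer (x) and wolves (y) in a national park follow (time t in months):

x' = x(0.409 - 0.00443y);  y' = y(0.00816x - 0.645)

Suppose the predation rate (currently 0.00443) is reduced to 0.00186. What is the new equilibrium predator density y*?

y* ≈ 220

At the interior fixed point, setting dx/dt = 0 with x > 0 fixes y* = (prey growth rate)/(xy coefficient) — independent of the other coefficients.
With the change, y* = 0.409/0.00186 = 220; it rises from 92.3.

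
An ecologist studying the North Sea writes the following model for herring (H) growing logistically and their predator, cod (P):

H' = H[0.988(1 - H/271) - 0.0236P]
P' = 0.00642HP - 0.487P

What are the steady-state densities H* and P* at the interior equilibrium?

From dP/dt = 0 with P > 0: 0.00642H* = 0.487, so H* = 75.9.
Substitute into dH/dt = 0: 0.988(1 - 75.9/271) = 0.0236P*.
The bracket is 0.72, giving P* = 0.711/0.0236 = 30.1.

H* ≈ 75.9, P* ≈ 30.1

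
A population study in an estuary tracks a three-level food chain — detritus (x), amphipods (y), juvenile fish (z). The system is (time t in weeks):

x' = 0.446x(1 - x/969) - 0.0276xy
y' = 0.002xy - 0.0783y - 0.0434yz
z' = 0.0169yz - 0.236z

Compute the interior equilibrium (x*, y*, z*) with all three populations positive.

x* ≈ 132, y* ≈ 14, z* ≈ 4.26

From dz/dt = 0: 0.0169y* = 0.236, so y* = 14.
From dx/dt = 0: 0.446(1 - x*/969) = 0.0276·14, giving x* = 969·(1 - 0.864) = 132.
From dy/dt = 0: 0.002·132 - 0.0783 = 0.0434z*, so z* = 0.185/0.0434 = 4.26.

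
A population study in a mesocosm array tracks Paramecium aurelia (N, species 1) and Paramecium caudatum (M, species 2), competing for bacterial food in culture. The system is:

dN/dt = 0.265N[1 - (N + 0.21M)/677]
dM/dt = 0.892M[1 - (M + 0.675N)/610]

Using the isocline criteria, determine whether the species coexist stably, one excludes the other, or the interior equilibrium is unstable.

stable coexistence

Compare the nullcline intercepts: K1/α12 = 677/0.21 = 3220 > K2 = 610; K2/α21 = 610/0.675 = 904 > K1 = 677.
Since both inequalities hold, each species can invade when rare, so the interior equilibrium is stable.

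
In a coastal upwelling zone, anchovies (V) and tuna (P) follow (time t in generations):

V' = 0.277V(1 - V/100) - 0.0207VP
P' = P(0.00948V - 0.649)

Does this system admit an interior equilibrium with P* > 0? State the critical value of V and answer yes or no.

The predator equation gives dP/dt > 0 only when V > 0.649/0.00948 = 68.5.
Without the predator, V → K = 100. Since 100 > 68.5, the predator can invade and persist.

Threshold V = 68.5; K > 68.5, so yes, the predator persists.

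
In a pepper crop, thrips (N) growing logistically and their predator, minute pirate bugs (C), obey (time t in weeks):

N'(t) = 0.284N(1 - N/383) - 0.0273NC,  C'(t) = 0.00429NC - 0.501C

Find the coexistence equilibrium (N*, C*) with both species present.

From dC/dt = 0 with C > 0: 0.00429N* = 0.501, so N* = 117.
Substitute into dN/dt = 0: 0.284(1 - 117/383) = 0.0273C*.
The bracket is 0.695, giving C* = 0.197/0.0273 = 7.23.

N* ≈ 117, C* ≈ 7.23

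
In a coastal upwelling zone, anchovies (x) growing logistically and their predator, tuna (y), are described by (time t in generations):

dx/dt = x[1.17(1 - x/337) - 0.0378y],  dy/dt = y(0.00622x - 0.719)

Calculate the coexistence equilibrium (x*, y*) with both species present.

From dy/dt = 0 with y > 0: 0.00622x* = 0.719, so x* = 116.
Substitute into dx/dt = 0: 1.17(1 - 116/337) = 0.0378y*.
The bracket is 0.657, giving y* = 0.769/0.0378 = 20.3.

x* ≈ 116, y* ≈ 20.3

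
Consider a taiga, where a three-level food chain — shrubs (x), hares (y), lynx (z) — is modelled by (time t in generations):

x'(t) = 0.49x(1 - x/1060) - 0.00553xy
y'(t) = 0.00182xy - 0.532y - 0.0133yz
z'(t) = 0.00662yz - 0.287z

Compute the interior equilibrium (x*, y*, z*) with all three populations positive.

From dz/dt = 0: 0.00662y* = 0.287, so y* = 43.4.
From dx/dt = 0: 0.49(1 - x*/1060) = 0.00553·43.4, giving x* = 1060·(1 - 0.489) = 541.
From dy/dt = 0: 0.00182·541 - 0.532 = 0.0133z*, so z* = 0.453/0.0133 = 34.1.

x* ≈ 541, y* ≈ 43.4, z* ≈ 34.1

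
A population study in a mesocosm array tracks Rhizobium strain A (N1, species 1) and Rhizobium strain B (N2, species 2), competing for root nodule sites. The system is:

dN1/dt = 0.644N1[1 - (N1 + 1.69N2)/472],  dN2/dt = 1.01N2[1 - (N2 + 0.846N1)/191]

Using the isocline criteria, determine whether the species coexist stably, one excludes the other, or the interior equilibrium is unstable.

Compare the nullcline intercepts: K1/α12 = 472/1.69 = 279 > K2 = 191; K2/α21 = 191/0.846 = 226 < K1 = 472.
Since the inequalities point opposite ways, species 1 can invade but species 2 cannot.

species 1 excludes species 2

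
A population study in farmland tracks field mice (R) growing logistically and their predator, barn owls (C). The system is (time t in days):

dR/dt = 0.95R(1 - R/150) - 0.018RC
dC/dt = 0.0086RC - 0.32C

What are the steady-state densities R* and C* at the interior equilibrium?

R* ≈ 37.2, C* ≈ 39.7

From dC/dt = 0 with C > 0: 0.0086R* = 0.32, so R* = 37.2.
Substitute into dR/dt = 0: 0.95(1 - 37.2/150) = 0.018C*.
The bracket is 0.752, giving C* = 0.714/0.018 = 39.7.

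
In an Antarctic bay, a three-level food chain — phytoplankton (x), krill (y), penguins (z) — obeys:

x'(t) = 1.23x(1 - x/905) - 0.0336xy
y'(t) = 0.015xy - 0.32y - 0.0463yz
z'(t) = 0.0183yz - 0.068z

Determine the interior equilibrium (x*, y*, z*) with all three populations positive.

From dz/dt = 0: 0.0183y* = 0.068, so y* = 3.72.
From dx/dt = 0: 1.23(1 - x*/905) = 0.0336·3.72, giving x* = 905·(1 - 0.102) = 813.
From dy/dt = 0: 0.015·813 - 0.32 = 0.0463z*, so z* = 11.9/0.0463 = 257.

x* ≈ 813, y* ≈ 3.72, z* ≈ 257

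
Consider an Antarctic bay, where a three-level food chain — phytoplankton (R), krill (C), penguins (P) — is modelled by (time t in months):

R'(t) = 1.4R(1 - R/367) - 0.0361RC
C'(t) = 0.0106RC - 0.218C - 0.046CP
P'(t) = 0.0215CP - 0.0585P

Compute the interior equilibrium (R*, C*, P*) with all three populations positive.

From dP/dt = 0: 0.0215C* = 0.0585, so C* = 2.72.
From dR/dt = 0: 1.4(1 - R*/367) = 0.0361·2.72, giving R* = 367·(1 - 0.0702) = 341.
From dC/dt = 0: 0.0106·341 - 0.218 = 0.046P*, so P* = 3.4/0.046 = 73.9.

R* ≈ 341, C* ≈ 2.72, P* ≈ 73.9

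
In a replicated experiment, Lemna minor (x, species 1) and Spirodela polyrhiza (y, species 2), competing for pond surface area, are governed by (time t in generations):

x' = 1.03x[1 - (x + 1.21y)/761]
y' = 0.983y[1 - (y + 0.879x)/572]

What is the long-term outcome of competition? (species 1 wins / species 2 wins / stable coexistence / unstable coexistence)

species 1 excludes species 2

Compare the nullcline intercepts: K1/α12 = 761/1.21 = 629 > K2 = 572; K2/α21 = 572/0.879 = 651 < K1 = 761.
Since the inequalities point opposite ways, species 1 can invade but species 2 cannot.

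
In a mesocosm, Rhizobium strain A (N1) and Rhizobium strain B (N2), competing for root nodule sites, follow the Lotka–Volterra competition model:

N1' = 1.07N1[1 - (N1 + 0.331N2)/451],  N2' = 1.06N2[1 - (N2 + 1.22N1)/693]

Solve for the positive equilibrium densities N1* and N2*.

N1* ≈ 372, N2* ≈ 239

Setting both brackets to zero gives the nullclines N1 + 0.331N2 = 451 and 1.22N1 + N2 = 693.
Substituting N2 = 693 - 1.22N1 into the first: N1(1 - 0.331·1.22) = 451 - 0.331·693.
So N1* = 222/0.596 = 372, and then N2* = 693 - 1.22·372 = 239.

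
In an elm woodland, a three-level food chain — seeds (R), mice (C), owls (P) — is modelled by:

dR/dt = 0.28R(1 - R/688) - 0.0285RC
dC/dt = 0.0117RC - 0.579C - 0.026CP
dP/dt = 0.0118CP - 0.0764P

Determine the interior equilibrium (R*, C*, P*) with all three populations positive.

R* ≈ 235, C* ≈ 6.47, P* ≈ 83.3

From dP/dt = 0: 0.0118C* = 0.0764, so C* = 6.47.
From dR/dt = 0: 0.28(1 - R*/688) = 0.0285·6.47, giving R* = 688·(1 - 0.659) = 235.
From dC/dt = 0: 0.0117·235 - 0.579 = 0.026P*, so P* = 2.17/0.026 = 83.3.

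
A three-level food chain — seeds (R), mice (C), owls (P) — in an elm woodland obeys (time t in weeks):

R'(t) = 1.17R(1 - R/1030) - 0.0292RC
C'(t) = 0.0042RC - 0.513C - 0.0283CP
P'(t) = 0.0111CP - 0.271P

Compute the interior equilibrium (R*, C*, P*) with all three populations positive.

From dP/dt = 0: 0.0111C* = 0.271, so C* = 24.4.
From dR/dt = 0: 1.17(1 - R*/1030) = 0.0292·24.4, giving R* = 1030·(1 - 0.609) = 402.
From dC/dt = 0: 0.0042·402 - 0.513 = 0.0283P*, so P* = 1.18/0.0283 = 41.6.

R* ≈ 402, C* ≈ 24.4, P* ≈ 41.6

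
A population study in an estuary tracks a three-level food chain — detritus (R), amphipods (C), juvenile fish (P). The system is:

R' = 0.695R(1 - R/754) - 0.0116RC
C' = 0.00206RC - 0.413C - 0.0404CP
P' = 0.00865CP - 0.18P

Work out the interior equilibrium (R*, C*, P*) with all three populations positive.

R* ≈ 492, C* ≈ 20.8, P* ≈ 14.9

From dP/dt = 0: 0.00865C* = 0.18, so C* = 20.8.
From dR/dt = 0: 0.695(1 - R*/754) = 0.0116·20.8, giving R* = 754·(1 - 0.347) = 492.
From dC/dt = 0: 0.00206·492 - 0.413 = 0.0404P*, so P* = 0.601/0.0404 = 14.9.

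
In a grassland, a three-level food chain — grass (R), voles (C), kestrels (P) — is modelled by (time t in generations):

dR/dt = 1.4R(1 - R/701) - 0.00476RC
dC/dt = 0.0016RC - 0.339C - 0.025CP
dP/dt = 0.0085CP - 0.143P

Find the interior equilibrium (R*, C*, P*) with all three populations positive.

From dP/dt = 0: 0.0085C* = 0.143, so C* = 16.8.
From dR/dt = 0: 1.4(1 - R*/701) = 0.00476·16.8, giving R* = 701·(1 - 0.0572) = 661.
From dC/dt = 0: 0.0016·661 - 0.339 = 0.025P*, so P* = 0.718/0.025 = 28.7.

R* ≈ 661, C* ≈ 16.8, P* ≈ 28.7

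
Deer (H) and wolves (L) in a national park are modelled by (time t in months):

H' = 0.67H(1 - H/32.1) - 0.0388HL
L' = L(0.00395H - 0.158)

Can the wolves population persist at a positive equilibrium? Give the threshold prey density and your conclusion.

Threshold H = 40; K < 40, so no, the predator goes extinct.

The predator equation gives dL/dt > 0 only when H > 0.158/0.00395 = 40.
Without the predator, H → K = 32.1. Since 32.1 < 40, the predator cannot invade.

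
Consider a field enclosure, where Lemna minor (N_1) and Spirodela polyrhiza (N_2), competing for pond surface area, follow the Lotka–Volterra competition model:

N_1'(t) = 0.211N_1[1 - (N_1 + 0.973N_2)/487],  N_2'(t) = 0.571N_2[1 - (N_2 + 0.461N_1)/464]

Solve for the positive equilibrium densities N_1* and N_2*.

N_1* ≈ 64.4, N_2* ≈ 434

Setting both brackets to zero gives the nullclines N_1 + 0.973N_2 = 487 and 0.461N_1 + N_2 = 464.
Substituting N_2 = 464 - 0.461N_1 into the first: N_1(1 - 0.973·0.461) = 487 - 0.973·464.
So N_1* = 35.5/0.551 = 64.4, and then N_2* = 464 - 0.461·64.4 = 434.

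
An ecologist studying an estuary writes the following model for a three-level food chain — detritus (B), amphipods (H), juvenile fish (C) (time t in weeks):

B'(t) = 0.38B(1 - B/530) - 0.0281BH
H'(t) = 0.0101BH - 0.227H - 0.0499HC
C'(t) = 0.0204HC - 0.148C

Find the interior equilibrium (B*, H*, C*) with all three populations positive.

From dC/dt = 0: 0.0204H* = 0.148, so H* = 7.25.
From dB/dt = 0: 0.38(1 - B*/530) = 0.0281·7.25, giving B* = 530·(1 - 0.536) = 246.
From dH/dt = 0: 0.0101·246 - 0.227 = 0.0499C*, so C* = 2.25/0.0499 = 45.2.

B* ≈ 246, H* ≈ 7.25, C* ≈ 45.2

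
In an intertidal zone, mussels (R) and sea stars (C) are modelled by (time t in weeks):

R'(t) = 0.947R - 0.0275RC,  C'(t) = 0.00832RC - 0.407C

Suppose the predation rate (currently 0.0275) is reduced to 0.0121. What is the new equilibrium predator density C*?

At the interior fixed point, setting dR/dt = 0 with R > 0 fixes C* = (prey growth rate)/(RC coefficient) — independent of the other coefficients.
With the change, C* = 0.947/0.0121 = 78.3; it rises from 34.4.

C* ≈ 78.3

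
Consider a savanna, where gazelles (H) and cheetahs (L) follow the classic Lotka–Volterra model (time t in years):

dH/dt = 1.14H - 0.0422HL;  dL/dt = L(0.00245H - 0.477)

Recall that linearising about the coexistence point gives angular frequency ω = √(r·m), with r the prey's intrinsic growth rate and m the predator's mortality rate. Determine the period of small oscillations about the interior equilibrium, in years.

Here r = 1.14 and m = 0.477, so r·m = 0.544.
ω = √0.544 = 0.737 per year, hence T = 2π/ω ≈ 8.52 years.

T ≈ 8.52 years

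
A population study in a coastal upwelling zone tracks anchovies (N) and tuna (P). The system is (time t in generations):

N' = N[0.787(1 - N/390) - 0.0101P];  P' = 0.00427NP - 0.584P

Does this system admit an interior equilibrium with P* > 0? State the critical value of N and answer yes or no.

Threshold N = 137; K > 137, so yes, the predator persists.

The predator equation gives dP/dt > 0 only when N > 0.584/0.00427 = 137.
Without the predator, N → K = 390. Since 390 > 137, the predator can invade and persist.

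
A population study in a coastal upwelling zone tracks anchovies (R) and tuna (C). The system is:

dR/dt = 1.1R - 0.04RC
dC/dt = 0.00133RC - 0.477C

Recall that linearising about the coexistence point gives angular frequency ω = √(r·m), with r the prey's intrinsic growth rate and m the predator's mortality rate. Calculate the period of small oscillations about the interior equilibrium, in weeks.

T ≈ 8.67 weeks

Here r = 1.1 and m = 0.477, so r·m = 0.525.
ω = √0.525 = 0.724 per week, hence T = 2π/ω ≈ 8.67 weeks.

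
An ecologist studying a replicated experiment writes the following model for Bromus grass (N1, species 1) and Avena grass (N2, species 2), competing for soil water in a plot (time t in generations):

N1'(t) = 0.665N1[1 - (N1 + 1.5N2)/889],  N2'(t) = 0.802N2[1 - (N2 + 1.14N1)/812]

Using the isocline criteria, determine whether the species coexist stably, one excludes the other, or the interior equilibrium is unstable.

unstable coexistence (outcome depends on initial conditions)

Compare the nullcline intercepts: K1/α12 = 889/1.5 = 593 < K2 = 812; K2/α21 = 812/1.14 = 712 < K1 = 889.
Since both are reversed, neither can invade when rare; the interior point is a saddle.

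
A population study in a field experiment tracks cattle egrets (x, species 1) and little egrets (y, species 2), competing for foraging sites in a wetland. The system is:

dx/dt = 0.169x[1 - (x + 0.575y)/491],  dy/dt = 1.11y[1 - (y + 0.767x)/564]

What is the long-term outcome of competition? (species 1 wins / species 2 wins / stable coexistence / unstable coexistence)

Compare the nullcline intercepts: K1/α12 = 491/0.575 = 854 > K2 = 564; K2/α21 = 564/0.767 = 735 > K1 = 491.
Since both inequalities hold, each species can invade when rare, so the interior equilibrium is stable.

stable coexistence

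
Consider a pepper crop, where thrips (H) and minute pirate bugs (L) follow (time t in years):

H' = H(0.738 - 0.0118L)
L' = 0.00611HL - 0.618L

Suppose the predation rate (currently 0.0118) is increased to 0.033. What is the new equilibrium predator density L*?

At the interior fixed point, setting dH/dt = 0 with H > 0 fixes L* = (prey growth rate)/(HL coefficient) — independent of the other coefficients.
With the change, L* = 0.738/0.033 = 22.4; it falls from 62.5.

L* ≈ 22.4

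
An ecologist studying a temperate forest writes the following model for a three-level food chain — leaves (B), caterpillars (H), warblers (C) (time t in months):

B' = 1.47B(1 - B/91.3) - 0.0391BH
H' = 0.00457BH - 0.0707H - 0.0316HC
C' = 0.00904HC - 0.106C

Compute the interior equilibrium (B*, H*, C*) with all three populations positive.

B* ≈ 62.8, H* ≈ 11.7, C* ≈ 6.85

From dC/dt = 0: 0.00904H* = 0.106, so H* = 11.7.
From dB/dt = 0: 1.47(1 - B*/91.3) = 0.0391·11.7, giving B* = 91.3·(1 - 0.312) = 62.8.
From dH/dt = 0: 0.00457·62.8 - 0.0707 = 0.0316C*, so C* = 0.216/0.0316 = 6.85.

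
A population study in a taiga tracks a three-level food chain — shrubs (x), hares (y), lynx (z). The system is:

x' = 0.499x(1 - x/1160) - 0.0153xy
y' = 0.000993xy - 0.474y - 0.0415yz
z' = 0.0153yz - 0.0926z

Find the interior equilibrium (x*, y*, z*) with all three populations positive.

x* ≈ 945, y* ≈ 6.05, z* ≈ 11.2

From dz/dt = 0: 0.0153y* = 0.0926, so y* = 6.05.
From dx/dt = 0: 0.499(1 - x*/1160) = 0.0153·6.05, giving x* = 1160·(1 - 0.186) = 945.
From dy/dt = 0: 0.000993·945 - 0.474 = 0.0415z*, so z* = 0.464/0.0415 = 11.2.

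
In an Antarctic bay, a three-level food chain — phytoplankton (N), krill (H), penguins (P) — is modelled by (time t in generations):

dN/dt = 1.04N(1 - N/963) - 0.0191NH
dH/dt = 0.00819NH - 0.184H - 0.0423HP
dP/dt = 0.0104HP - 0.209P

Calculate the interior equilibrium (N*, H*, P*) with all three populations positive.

N* ≈ 608, H* ≈ 20.1, P* ≈ 113

From dP/dt = 0: 0.0104H* = 0.209, so H* = 20.1.
From dN/dt = 0: 1.04(1 - N*/963) = 0.0191·20.1, giving N* = 963·(1 - 0.369) = 608.
From dH/dt = 0: 0.00819·608 - 0.184 = 0.0423P*, so P* = 4.79/0.0423 = 113.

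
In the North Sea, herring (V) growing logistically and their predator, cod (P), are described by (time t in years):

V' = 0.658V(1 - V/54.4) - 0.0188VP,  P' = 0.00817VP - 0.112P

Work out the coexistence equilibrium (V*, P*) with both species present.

V* ≈ 13.7, P* ≈ 26.2

From dP/dt = 0 with P > 0: 0.00817V* = 0.112, so V* = 13.7.
Substitute into dV/dt = 0: 0.658(1 - 13.7/54.4) = 0.0188P*.
The bracket is 0.748, giving P* = 0.492/0.0188 = 26.2.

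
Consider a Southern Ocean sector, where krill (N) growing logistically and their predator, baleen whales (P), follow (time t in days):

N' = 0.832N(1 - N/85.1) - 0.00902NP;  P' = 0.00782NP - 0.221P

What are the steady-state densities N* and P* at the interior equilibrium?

N* ≈ 28.3, P* ≈ 61.6

From dP/dt = 0 with P > 0: 0.00782N* = 0.221, so N* = 28.3.
Substitute into dN/dt = 0: 0.832(1 - 28.3/85.1) = 0.00902P*.
The bracket is 0.668, giving P* = 0.556/0.00902 = 61.6.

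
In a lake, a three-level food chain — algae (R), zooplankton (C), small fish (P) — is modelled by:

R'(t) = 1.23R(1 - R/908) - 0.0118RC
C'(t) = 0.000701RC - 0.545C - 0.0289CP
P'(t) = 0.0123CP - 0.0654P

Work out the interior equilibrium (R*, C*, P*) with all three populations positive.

R* ≈ 862, C* ≈ 5.32, P* ≈ 2.04

From dP/dt = 0: 0.0123C* = 0.0654, so C* = 5.32.
From dR/dt = 0: 1.23(1 - R*/908) = 0.0118·5.32, giving R* = 908·(1 - 0.051) = 862.
From dC/dt = 0: 0.000701·862 - 0.545 = 0.0289P*, so P* = 0.059/0.0289 = 2.04.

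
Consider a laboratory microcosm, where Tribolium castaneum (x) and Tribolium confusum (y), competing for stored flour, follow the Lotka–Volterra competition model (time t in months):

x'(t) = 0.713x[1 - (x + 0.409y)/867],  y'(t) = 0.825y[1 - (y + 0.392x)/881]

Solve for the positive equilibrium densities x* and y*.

Setting both brackets to zero gives the nullclines x + 0.409y = 867 and 0.392x + y = 881.
Substituting y = 881 - 0.392x into the first: x(1 - 0.409·0.392) = 867 - 0.409·881.
So x* = 507/0.84 = 603, and then y* = 881 - 0.392·603 = 644.

x* ≈ 603, y* ≈ 644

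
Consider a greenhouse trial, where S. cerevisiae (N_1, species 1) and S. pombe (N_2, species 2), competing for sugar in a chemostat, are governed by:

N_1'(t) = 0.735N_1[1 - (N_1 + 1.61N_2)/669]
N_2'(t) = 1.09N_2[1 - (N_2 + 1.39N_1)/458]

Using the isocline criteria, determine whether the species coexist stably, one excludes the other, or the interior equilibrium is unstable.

Compare the nullcline intercepts: K1/α12 = 669/1.61 = 416 < K2 = 458; K2/α21 = 458/1.39 = 329 < K1 = 669.
Since both are reversed, neither can invade when rare; the interior point is a saddle.

unstable coexistence (outcome depends on initial conditions)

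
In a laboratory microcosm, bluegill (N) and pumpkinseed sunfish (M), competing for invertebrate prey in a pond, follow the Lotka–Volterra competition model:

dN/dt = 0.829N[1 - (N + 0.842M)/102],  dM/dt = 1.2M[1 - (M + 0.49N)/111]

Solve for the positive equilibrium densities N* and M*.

N* ≈ 14.5, M* ≈ 104

Setting both brackets to zero gives the nullclines N + 0.842M = 102 and 0.49N + M = 111.
Substituting M = 111 - 0.49N into the first: N(1 - 0.842·0.49) = 102 - 0.842·111.
So N* = 8.54/0.587 = 14.5, and then M* = 111 - 0.49·14.5 = 104.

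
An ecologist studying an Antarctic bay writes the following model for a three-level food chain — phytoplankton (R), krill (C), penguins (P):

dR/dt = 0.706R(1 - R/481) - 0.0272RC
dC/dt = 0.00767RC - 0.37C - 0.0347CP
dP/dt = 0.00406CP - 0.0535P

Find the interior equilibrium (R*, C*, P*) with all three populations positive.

From dP/dt = 0: 0.00406C* = 0.0535, so C* = 13.2.
From dR/dt = 0: 0.706(1 - R*/481) = 0.0272·13.2, giving R* = 481·(1 - 0.508) = 237.
From dC/dt = 0: 0.00767·237 - 0.37 = 0.0347P*, so P* = 1.45/0.0347 = 41.7.

R* ≈ 237, C* ≈ 13.2, P* ≈ 41.7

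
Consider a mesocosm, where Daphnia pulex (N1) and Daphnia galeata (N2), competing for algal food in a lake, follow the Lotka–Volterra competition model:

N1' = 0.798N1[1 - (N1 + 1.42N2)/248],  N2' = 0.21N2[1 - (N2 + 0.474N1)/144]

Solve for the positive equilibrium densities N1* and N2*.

Setting both brackets to zero gives the nullclines N1 + 1.42N2 = 248 and 0.474N1 + N2 = 144.
Substituting N2 = 144 - 0.474N1 into the first: N1(1 - 1.42·0.474) = 248 - 1.42·144.
So N1* = 43.5/0.327 = 133, and then N2* = 144 - 0.474·133 = 80.9.

N1* ≈ 133, N2* ≈ 80.9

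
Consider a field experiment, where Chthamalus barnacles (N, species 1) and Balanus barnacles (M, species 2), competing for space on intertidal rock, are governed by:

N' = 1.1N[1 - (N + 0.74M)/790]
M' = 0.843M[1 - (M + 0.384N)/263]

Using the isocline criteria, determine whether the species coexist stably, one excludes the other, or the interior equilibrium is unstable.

Compare the nullcline intercepts: K1/α12 = 790/0.74 = 1070 > K2 = 263; K2/α21 = 263/0.384 = 685 < K1 = 790.
Since the inequalities point opposite ways, species 1 can invade but species 2 cannot.

species 1 excludes species 2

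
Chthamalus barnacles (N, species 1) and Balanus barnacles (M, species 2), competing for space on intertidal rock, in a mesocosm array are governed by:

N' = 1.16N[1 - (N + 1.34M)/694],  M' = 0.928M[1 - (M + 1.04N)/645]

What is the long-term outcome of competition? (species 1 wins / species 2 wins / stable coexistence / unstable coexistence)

Compare the nullcline intercepts: K1/α12 = 694/1.34 = 518 < K2 = 645; K2/α21 = 645/1.04 = 620 < K1 = 694.
Since both are reversed, neither can invade when rare; the interior point is a saddle.

unstable coexistence (outcome depends on initial conditions)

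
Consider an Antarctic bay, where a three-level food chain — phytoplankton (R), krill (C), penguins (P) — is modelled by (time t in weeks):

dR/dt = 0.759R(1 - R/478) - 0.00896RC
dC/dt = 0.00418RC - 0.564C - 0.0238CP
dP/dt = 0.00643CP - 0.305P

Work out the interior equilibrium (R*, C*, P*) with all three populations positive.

From dP/dt = 0: 0.00643C* = 0.305, so C* = 47.4.
From dR/dt = 0: 0.759(1 - R*/478) = 0.00896·47.4, giving R* = 478·(1 - 0.56) = 210.
From dC/dt = 0: 0.00418·210 - 0.564 = 0.0238P*, so P* = 0.315/0.0238 = 13.2.

R* ≈ 210, C* ≈ 47.4, P* ≈ 13.2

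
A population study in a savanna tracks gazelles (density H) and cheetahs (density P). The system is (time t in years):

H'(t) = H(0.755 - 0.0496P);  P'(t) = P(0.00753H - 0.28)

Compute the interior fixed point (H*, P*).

Set dP/dt = 0 with P > 0: 0.00753H - 0.28 = 0, so H* = 0.28/0.00753 = 37.2.
Set dH/dt = 0 with H > 0: 0.755 - 0.0496P = 0, so P* = 0.755/0.0496 = 15.2.

H* ≈ 37.2, P* ≈ 15.2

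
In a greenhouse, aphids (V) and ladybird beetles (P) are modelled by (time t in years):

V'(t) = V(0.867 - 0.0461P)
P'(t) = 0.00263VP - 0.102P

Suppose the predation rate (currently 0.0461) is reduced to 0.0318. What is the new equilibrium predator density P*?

At the interior fixed point, setting dV/dt = 0 with V > 0 fixes P* = (prey growth rate)/(VP coefficient) — independent of the other coefficients.
With the change, P* = 0.867/0.0318 = 27.3; it rises from 18.8.

P* ≈ 27.3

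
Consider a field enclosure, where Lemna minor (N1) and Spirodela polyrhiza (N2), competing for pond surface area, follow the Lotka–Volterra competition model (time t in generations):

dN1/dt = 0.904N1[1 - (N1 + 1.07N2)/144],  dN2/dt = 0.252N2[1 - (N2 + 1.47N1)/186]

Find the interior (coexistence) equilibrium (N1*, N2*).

Setting both brackets to zero gives the nullclines N1 + 1.07N2 = 144 and 1.47N1 + N2 = 186.
Substituting N2 = 186 - 1.47N1 into the first: N1(1 - 1.07·1.47) = 144 - 1.07·186.
So N1* = -55/-0.573 = 96, and then N2* = 186 - 1.47·96 = 44.8.

N1* ≈ 96, N2* ≈ 44.8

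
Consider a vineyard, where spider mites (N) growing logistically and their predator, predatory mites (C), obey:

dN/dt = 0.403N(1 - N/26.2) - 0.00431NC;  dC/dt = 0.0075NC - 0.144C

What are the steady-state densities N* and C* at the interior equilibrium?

N* ≈ 19.2, C* ≈ 25

From dC/dt = 0 with C > 0: 0.0075N* = 0.144, so N* = 19.2.
Substitute into dN/dt = 0: 0.403(1 - 19.2/26.2) = 0.00431C*.
The bracket is 0.267, giving C* = 0.108/0.00431 = 25.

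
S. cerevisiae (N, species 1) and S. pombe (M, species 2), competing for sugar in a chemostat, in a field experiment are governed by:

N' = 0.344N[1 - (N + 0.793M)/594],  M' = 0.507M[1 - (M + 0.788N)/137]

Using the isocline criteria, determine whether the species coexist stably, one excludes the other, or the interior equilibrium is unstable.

species 1 excludes species 2

Compare the nullcline intercepts: K1/α12 = 594/0.793 = 749 > K2 = 137; K2/α21 = 137/0.788 = 174 < K1 = 594.
Since the inequalities point opposite ways, species 1 can invade but species 2 cannot.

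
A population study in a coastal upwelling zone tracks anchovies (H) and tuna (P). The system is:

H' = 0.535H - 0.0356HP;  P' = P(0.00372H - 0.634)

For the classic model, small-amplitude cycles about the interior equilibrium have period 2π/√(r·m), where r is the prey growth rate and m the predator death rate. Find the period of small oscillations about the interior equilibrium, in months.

T ≈ 10.8 months

Here r = 0.535 and m = 0.634, so r·m = 0.339.
ω = √0.339 = 0.582 per month, hence T = 2π/ω ≈ 10.8 months.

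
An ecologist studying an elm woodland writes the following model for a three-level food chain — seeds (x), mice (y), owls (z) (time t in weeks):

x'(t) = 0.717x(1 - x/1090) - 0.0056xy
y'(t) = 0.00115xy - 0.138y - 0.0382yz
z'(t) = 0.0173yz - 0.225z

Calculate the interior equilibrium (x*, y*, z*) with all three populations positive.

From dz/dt = 0: 0.0173y* = 0.225, so y* = 13.
From dx/dt = 0: 0.717(1 - x*/1090) = 0.0056·13, giving x* = 1090·(1 - 0.102) = 979.
From dy/dt = 0: 0.00115·979 - 0.138 = 0.0382z*, so z* = 0.988/0.0382 = 25.9.

x* ≈ 979, y* ≈ 13, z* ≈ 25.9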